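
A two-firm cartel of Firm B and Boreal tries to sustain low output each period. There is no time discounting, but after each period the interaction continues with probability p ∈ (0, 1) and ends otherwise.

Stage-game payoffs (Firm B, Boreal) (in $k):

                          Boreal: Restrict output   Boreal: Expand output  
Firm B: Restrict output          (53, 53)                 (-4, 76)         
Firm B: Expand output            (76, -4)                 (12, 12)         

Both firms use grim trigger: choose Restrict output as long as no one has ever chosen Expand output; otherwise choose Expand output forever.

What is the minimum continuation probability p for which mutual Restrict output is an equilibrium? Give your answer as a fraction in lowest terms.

Expected cooperation value is 53 + p·53 + p²·53 + … = 53/(1−p); deviation gives 76 + p·12/(1−p).
53 ≥ 76(1−p) + 12p ⇒ 64p ≥ 23 ⇒ p ≥ 23/64.

23/64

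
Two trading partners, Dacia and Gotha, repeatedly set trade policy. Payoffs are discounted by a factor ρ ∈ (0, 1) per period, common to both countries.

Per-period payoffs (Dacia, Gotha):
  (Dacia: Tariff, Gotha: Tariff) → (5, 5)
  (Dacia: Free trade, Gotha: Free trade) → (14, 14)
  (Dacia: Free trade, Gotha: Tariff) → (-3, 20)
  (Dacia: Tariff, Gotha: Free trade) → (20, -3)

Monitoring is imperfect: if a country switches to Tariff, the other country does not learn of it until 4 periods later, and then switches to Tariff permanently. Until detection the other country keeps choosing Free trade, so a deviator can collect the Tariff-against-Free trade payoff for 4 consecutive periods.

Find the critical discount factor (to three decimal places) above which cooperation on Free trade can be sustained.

The best deviation is to choose Tariff for all 4 undetected periods, earning 20 each, then 5 forever once detected.
Deviation value: 20(1−ρ^4)/(1−ρ) + 5ρ^4/(1−ρ); cooperation value: 14/(1−ρ).
IC: 14 ≥ 20(1−ρ^4) + 5ρ^4 = 20 − 15ρ^4.
So ρ^4 ≥ 6/15 = 2/5, giving ρ ≥ (2/5)^(1/4) ≈ 0.795.

0.795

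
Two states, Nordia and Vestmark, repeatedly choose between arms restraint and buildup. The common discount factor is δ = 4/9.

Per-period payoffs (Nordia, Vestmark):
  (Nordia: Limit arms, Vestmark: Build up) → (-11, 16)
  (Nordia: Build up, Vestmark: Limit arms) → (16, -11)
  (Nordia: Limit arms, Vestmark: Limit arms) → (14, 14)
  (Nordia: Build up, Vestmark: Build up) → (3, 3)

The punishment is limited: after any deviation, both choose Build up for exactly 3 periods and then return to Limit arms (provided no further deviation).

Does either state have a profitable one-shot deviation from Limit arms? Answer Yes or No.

No

Comparing payoff streams over the 4 periods until play realigns: cooperate → 14(1+δ+…+δ^3); deviate → 16 + 3(δ+…+δ^3).
Cooperation is sustained iff (14−3)(δ+…+δ^3) ≥ 16−14.
δ+…+δ^3 = 4/9·(1−(4/9)^3)/(1−4/9) = 0.7298, and (16−14)/(14−3) = 0.1818.
0.7298 ≥ 0.1818, so cooperation is sustainable.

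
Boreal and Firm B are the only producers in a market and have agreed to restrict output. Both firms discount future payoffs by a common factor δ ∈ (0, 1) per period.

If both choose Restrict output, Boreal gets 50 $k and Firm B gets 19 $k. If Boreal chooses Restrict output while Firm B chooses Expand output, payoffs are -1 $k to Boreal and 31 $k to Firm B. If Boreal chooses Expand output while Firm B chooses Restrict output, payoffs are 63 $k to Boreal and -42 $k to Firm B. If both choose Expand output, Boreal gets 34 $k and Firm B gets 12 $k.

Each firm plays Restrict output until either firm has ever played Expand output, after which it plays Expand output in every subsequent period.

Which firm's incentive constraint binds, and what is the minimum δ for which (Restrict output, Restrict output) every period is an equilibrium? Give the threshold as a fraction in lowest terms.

Firm B; δ ≥ 12/19

For Boreal: deviation gain 63−50 = 13, per-period punishment loss 50−34 = 16. IC gives δ ≥ 13/29.
For Firm B: gain 12, loss 7 per period, so δ ≥ 12/19.
The tighter constraint is Firm B's, so cooperation needs δ ≥ 12/19.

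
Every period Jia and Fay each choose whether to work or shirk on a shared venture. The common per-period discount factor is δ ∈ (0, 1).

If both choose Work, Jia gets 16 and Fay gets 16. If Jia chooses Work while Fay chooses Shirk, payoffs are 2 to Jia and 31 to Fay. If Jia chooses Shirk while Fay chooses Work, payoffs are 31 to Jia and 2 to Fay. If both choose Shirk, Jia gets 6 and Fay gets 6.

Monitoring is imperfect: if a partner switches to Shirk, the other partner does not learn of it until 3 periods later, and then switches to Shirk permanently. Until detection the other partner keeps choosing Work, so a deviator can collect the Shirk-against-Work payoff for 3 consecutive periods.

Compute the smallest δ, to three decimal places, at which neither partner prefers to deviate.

Deviating for the 3 undetected periods gains 31−16 = 15 per period over cooperation, then loses 16−6 = 10 per period forever once punishment starts.
Gain: 15(1 + δ + … + δ^2); loss: 10·δ^3/(1−δ).
No profitable deviation ⇔ 15(1−δ^3) ≤ 10·δ^3, i.e. δ^3 ≥ 15/(15+10) = 3/5.
Hence δ ≥ (3/5)^(1/3) ≈ 0.843.

0.843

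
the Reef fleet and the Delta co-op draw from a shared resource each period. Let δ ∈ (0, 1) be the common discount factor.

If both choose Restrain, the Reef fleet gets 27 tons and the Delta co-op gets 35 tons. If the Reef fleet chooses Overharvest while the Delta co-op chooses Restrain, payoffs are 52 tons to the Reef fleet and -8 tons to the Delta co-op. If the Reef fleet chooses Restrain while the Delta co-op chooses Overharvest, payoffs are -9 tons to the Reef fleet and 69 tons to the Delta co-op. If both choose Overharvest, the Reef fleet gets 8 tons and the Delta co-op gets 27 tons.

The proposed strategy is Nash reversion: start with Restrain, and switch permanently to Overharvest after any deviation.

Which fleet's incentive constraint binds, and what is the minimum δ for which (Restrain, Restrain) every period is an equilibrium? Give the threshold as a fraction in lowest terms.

the Reef fleet: cooperation gives 27 each period; deviation gives 52 once then 8 forever.
  27/(1−δ) ≥ 52 + 8δ/(1−δ) ⇒ δ ≥ 25/44.
the Delta co-op: cooperation gives 35 each period; deviation gives 69 once then 27 forever.
  δ ≥ 34/42 = 17/21.
Both must hold, so the binding constraint is the Delta co-op's: δ ≥ 17/21.

the Delta co-op; δ ≥ 17/21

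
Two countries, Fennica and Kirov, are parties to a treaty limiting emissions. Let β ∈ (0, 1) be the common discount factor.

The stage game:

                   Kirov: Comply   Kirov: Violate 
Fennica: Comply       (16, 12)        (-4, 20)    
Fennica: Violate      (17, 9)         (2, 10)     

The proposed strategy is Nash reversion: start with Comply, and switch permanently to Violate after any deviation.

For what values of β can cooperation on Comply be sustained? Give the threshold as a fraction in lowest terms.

For Fennica: deviation gain 17−16 = 1, per-period punishment loss 16−2 = 14. IC gives β ≥ 1/15.
For Kirov: gain 8, loss 2 per period, so β ≥ 8/10 = 4/5.
The tighter constraint is Kirov's, so cooperation needs β ≥ 4/5.

4/5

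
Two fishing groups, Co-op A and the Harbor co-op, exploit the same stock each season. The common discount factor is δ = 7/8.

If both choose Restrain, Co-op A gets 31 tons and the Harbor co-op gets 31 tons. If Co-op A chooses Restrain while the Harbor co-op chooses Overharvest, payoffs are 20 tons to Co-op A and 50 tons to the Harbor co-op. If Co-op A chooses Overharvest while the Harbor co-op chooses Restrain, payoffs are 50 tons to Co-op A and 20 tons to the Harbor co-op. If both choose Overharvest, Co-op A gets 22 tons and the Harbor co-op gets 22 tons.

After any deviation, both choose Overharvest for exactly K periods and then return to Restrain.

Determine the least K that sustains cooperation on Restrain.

3

IC: δ(1−δ^K)/(1−δ) ≥ (50−31)/(31−22) = 19/9.
With δ = 7/8: need 1 − δ^K ≥ 19/9·(1−7/8)/(7/8), i.e. δ^K ≤ 0.6984.
Since (7/8)^2 = 0.7656 and (7/8)^3 = 0.6699, the smallest such K is 3.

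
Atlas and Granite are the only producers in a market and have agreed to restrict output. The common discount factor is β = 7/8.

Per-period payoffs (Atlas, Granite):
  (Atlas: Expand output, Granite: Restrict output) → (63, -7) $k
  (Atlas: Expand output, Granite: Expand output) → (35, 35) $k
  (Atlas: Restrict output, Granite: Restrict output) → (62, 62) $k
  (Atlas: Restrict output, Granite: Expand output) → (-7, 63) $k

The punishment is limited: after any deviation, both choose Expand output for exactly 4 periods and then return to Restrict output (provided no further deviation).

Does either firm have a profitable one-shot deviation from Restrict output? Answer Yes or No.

No

IC: β+…+β^4 ≥ (63−62)/(62−35) = 1/27.
At β = 7/8: partial sum = 2.8967 ≥ 0.0370. Cooperation sustainable.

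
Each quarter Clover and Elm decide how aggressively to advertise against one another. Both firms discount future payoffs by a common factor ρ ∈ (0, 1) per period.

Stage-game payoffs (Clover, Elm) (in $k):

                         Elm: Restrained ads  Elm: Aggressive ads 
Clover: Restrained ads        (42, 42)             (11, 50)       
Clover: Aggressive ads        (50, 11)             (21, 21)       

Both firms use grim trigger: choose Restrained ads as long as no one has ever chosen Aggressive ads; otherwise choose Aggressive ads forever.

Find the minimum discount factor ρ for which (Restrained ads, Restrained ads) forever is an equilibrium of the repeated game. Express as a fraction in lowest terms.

8/29

Under grim trigger the critical discount factor is (T−C)/(T−P) with T = 50, C = 42, P = 21.
ρ* = (50−42)/(50−21) = 8/29.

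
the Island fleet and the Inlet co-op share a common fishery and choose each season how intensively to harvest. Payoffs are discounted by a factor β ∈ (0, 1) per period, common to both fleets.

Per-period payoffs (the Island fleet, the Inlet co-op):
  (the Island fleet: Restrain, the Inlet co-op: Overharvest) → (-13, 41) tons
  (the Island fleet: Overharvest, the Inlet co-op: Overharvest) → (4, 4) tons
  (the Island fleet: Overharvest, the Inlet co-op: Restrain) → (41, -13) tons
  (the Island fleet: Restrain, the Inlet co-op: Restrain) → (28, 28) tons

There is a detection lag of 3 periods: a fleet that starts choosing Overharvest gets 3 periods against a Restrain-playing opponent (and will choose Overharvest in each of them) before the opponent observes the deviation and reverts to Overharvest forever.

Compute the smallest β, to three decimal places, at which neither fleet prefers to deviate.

0.706

Deviating for the 3 undetected periods gains 41−28 = 13 per period over cooperation, then loses 28−4 = 24 per period forever once punishment starts.
Gain: 13(1 + β + … + β^2); loss: 24·β^3/(1−β).
No profitable deviation ⇔ 13(1−β^3) ≤ 24·β^3, i.e. β^3 ≥ 13/(13+24) = 13/37.
Hence β ≥ (13/37)^(1/3) ≈ 0.706.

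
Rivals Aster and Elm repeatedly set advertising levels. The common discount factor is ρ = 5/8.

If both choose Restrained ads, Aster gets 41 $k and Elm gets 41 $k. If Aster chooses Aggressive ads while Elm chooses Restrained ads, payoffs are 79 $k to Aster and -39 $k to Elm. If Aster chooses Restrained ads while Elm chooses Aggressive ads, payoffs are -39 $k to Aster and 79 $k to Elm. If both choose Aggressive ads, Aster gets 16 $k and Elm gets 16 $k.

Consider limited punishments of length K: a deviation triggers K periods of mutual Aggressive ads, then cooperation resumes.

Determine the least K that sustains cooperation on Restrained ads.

No profitable deviation requires (41−16)(ρ+…+ρ^K) ≥ 79−41, i.e. ρ+…+ρ^K ≥ 38/25 ≈ 1.5200.
With ρ = 5/8, the partial sums are K=1: 0.6250, K=2: 1.0156, K=3: 1.2598, K=4: 1.4124, K=5: 1.5077, K=6: 1.5673.
K = 6 is the first length at which the sum reaches 1.5200.

6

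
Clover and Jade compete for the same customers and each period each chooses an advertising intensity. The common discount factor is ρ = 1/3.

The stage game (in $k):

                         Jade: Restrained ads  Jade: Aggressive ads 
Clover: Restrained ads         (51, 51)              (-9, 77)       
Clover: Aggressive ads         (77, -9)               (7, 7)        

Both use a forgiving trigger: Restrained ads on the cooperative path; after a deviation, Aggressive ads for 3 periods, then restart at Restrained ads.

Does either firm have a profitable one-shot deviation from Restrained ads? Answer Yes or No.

Yes

Comparing payoff streams over the 4 periods until play realigns: cooperate → 51(1+ρ+…+ρ^3); deviate → 77 + 7(ρ+…+ρ^3).
Cooperation is sustained iff (51−7)(ρ+…+ρ^3) ≥ 77−51.
ρ+…+ρ^3 = 1/3·(1−(1/3)^3)/(1−1/3) = 0.4815, and (77−51)/(51−7) = 0.5909.
0.4815 < 0.5909, so cooperation is not sustainable.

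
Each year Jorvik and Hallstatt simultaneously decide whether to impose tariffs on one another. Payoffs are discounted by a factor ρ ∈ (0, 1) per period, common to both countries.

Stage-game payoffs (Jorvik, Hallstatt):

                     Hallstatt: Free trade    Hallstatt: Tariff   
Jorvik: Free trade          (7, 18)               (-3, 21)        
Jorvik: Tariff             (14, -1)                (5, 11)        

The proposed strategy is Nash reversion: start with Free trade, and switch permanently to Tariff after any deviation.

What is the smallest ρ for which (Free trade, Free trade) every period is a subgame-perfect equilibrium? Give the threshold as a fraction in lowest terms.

Jorvik's threshold: (14−7)/(14−5) = 7/9.
Hallstatt's threshold: (21−18)/(21−11) = 3/10.
7/9 > 3/10, so Jorvik binds and ρ* = 7/9.

7/9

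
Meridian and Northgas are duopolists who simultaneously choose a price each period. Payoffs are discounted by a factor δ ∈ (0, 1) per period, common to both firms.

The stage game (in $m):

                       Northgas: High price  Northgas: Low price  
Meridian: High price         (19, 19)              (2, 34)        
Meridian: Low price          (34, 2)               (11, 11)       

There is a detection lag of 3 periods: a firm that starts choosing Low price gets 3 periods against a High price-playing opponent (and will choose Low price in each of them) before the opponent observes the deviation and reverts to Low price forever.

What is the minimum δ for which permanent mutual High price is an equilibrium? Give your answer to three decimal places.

The best deviation is to choose Low price for all 3 undetected periods, earning 34 each, then 11 forever once detected.
Deviation value: 34(1−δ^3)/(1−δ) + 11δ^3/(1−δ); cooperation value: 19/(1−δ).
IC: 19 ≥ 34(1−δ^3) + 11δ^3 = 34 − 23δ^3.
So δ^3 ≥ 15/23, giving δ ≥ (15/23)^(1/3) ≈ 0.867.

0.867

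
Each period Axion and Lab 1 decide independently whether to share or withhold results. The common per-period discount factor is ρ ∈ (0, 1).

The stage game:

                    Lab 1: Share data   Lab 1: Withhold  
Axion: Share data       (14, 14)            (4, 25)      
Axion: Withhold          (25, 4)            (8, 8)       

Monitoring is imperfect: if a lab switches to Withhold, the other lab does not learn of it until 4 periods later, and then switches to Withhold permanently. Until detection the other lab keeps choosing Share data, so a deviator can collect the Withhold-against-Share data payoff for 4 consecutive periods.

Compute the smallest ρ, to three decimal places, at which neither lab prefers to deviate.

The best deviation is to choose Withhold for all 4 undetected periods, earning 25 each, then 8 forever once detected.
Deviation value: 25(1−ρ^4)/(1−ρ) + 8ρ^4/(1−ρ); cooperation value: 14/(1−ρ).
IC: 14 ≥ 25(1−ρ^4) + 8ρ^4 = 25 − 17ρ^4.
So ρ^4 ≥ 11/17, giving ρ ≥ (11/17)^(1/4) ≈ 0.897.

0.897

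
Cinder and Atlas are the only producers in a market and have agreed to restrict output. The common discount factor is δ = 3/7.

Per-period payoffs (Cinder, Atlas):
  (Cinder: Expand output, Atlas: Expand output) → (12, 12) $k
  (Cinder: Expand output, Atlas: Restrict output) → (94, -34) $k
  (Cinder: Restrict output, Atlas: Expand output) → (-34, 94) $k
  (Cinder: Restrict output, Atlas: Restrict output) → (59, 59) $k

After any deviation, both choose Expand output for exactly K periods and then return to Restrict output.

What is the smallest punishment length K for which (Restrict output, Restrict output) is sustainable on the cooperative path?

6

IC: δ(1−δ^K)/(1−δ) ≥ (94−59)/(59−12) = 35/47.
With δ = 3/7: need 1 − δ^K ≥ 35/47·(1−3/7)/(3/7), i.e. δ^K ≤ 0.0071.
Since (3/7)^5 = 0.0145 and (3/7)^6 = 0.0062, the smallest such K is 6.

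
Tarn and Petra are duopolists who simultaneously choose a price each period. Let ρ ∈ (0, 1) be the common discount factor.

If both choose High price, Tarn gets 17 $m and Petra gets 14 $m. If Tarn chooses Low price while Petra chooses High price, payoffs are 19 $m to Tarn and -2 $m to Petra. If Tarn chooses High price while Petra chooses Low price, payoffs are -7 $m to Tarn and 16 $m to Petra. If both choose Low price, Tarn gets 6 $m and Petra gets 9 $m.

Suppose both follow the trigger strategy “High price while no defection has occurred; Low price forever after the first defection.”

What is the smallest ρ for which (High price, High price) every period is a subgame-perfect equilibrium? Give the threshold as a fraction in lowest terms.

Tarn: cooperation gives 17 each period; deviation gives 19 once then 6 forever.
  17/(1−ρ) ≥ 19 + 6ρ/(1−ρ) ⇒ ρ ≥ 2/13.
Petra: cooperation gives 14 each period; deviation gives 16 once then 9 forever.
  ρ ≥ 2/7.
Both must hold, so the binding constraint is Petra's: ρ ≥ 2/7.

2/7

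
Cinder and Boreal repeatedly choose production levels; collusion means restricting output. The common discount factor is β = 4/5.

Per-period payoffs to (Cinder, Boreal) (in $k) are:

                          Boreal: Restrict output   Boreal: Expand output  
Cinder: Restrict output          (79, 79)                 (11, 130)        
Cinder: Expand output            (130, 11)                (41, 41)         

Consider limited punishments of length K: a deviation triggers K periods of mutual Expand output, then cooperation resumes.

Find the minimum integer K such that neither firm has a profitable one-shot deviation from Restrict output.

2

No profitable deviation requires (79−41)(β+…+β^K) ≥ 130−79, i.e. β+…+β^K ≥ 51/38 ≈ 1.3421.
With β = 4/5, the partial sums are K=1: 0.8000, K=2: 1.4400.
K = 2 is the first length at which the sum reaches 1.3421.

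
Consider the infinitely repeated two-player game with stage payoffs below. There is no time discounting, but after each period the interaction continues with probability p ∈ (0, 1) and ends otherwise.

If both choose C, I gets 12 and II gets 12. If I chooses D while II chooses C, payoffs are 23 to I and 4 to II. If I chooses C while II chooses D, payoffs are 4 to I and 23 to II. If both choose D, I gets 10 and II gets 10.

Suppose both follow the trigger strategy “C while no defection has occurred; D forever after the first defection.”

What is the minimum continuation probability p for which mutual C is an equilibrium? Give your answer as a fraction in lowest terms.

11/13

Expected cooperation value is 12 + p·12 + p²·12 + … = 12/(1−p); deviation gives 23 + p·10/(1−p).
12 ≥ 23(1−p) + 10p ⇒ 13p ≥ 11 ⇒ p ≥ 11/13.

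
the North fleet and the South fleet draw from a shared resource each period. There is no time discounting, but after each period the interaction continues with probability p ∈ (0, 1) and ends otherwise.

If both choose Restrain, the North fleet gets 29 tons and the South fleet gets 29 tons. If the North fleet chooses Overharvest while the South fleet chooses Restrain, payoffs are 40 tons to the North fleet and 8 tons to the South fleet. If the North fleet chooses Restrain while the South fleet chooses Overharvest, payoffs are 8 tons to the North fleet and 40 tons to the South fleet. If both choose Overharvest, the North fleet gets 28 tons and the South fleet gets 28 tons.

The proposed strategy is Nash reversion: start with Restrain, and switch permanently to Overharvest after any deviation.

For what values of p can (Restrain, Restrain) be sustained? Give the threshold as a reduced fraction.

Expected cooperation value is 29 + p·29 + p²·29 + … = 29/(1−p); deviation gives 40 + p·28/(1−p).
29 ≥ 40(1−p) + 28p ⇒ 12p ≥ 11 ⇒ p ≥ 11/12.

11/12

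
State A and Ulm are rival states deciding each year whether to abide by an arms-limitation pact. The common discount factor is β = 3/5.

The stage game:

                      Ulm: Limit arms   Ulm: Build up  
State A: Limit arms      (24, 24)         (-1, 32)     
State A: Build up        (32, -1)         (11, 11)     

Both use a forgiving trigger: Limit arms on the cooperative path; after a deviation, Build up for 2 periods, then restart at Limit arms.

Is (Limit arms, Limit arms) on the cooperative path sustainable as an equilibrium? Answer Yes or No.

Comparing payoff streams over the 3 periods until play realigns: cooperate → 24(1+β+…+β^2); deviate → 32 + 11(β+…+β^2).
Cooperation is sustained iff (24−11)(β+…+β^2) ≥ 32−24.
β+…+β^2 = 3/5·(1−(3/5)^2)/(1−3/5) = 0.9600, and (32−24)/(24−11) = 0.6154.
0.9600 ≥ 0.6154, so cooperation is sustainable.

Yes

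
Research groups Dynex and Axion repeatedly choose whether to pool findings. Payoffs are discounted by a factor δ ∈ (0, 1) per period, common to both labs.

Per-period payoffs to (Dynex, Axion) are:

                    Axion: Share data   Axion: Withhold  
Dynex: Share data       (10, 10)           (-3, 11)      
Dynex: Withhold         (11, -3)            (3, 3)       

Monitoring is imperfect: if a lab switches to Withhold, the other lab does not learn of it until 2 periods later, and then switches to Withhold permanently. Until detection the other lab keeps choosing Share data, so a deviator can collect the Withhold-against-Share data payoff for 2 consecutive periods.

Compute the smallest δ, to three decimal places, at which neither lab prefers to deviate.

The best deviation is to choose Withhold for all 2 undetected periods, earning 11 each, then 3 forever once detected.
Deviation value: 11(1−δ^2)/(1−δ) + 3δ^2/(1−δ); cooperation value: 10/(1−δ).
IC: 10 ≥ 11(1−δ^2) + 3δ^2 = 11 − 8δ^2.
So δ^2 ≥ 1/8, giving δ ≥ (1/8)^(1/2) ≈ 0.354.

0.354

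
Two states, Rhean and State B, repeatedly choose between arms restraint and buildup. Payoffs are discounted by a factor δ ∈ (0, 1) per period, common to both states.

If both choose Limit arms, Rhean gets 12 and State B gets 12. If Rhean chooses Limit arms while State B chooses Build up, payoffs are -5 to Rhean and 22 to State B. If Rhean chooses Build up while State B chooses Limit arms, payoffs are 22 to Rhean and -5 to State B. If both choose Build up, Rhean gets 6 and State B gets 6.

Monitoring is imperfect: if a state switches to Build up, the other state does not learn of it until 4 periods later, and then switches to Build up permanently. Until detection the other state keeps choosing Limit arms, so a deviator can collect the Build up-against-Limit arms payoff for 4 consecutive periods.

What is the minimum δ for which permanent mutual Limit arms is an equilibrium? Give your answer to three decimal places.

0.889

Deviating for the 4 undetected periods gains 22−12 = 10 per period over cooperation, then loses 12−6 = 6 per period forever once punishment starts.
Gain: 10(1 + δ + … + δ^3); loss: 6·δ^4/(1−δ).
No profitable deviation ⇔ 10(1−δ^4) ≤ 6·δ^4, i.e. δ^4 ≥ 10/(10+6) = 5/8.
Hence δ ≥ (5/8)^(1/4) ≈ 0.889.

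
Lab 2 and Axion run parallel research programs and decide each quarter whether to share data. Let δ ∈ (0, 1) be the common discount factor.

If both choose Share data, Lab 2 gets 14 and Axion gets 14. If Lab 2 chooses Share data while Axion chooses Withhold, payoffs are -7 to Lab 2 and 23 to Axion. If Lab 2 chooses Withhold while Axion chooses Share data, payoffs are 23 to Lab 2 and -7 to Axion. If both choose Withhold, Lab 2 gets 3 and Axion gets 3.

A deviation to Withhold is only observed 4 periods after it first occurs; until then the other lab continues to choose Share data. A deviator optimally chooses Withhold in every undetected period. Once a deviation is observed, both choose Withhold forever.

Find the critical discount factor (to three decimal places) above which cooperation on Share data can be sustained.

0.819

A deviator earns 23 for 4 periods, then 3 forever; cooperating earns 14 forever. Multiplying the IC by (1−δ):
14 ≥ 23(1−δ^4) + 3δ^4, so 20·δ^4 ≥ 9 and δ^4 ≥ 9/20.
δ ≥ (9/20)^(1/4) ≈ 0.819.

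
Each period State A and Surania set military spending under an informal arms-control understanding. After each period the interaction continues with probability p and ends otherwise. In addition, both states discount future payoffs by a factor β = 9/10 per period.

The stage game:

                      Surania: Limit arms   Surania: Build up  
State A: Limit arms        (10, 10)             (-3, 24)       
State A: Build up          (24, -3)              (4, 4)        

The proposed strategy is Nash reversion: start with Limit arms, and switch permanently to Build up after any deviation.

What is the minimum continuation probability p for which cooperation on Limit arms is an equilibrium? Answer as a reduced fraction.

7/9

With continuation probability p and discount β, the effective per-period discount factor is βp.
Grim-trigger IC: βp ≥ (24−10)/(24−4) = 7/10.
So p ≥ (7/10)/(9/10) = 7/9.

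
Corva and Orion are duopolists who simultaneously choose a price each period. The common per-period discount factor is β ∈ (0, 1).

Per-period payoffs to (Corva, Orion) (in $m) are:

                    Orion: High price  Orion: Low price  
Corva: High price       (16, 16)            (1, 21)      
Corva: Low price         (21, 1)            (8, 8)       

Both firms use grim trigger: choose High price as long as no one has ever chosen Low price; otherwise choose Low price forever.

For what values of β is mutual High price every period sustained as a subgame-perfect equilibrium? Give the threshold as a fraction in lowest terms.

Cooperation forever yields 16 each period: 16/(1−β).
Deviating yields 21 once, then 8 forever: 21 + 8β/(1−β).
No profitable deviation requires 16/(1−β) ≥ 21 + 8β/(1−β).
Multiplying by (1−β): 16 ≥ 21(1−β) + 8β = 21 − 13β.
So 13β ≥ 5, i.e. β ≥ 5/13.

5/13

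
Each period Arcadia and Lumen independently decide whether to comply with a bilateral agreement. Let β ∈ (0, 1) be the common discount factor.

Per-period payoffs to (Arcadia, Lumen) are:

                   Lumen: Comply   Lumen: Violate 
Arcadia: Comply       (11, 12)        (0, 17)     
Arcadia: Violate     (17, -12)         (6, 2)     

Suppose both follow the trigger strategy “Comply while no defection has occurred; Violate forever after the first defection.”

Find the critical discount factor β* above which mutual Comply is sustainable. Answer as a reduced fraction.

6/11

For Arcadia: deviation gain 17−11 = 6, per-period punishment loss 11−6 = 5. IC gives β ≥ 6/11.
For Lumen: gain 5, loss 10 per period, so β ≥ 5/15 = 1/3.
The tighter constraint is Arcadia's, so cooperation needs β ≥ 6/11.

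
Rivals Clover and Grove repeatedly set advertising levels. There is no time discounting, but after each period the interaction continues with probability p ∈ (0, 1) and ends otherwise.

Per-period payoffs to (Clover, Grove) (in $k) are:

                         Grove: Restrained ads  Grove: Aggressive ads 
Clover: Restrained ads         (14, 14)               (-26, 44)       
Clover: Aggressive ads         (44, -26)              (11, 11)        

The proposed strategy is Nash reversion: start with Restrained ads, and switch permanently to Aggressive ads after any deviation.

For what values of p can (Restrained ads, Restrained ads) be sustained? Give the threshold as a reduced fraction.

10/11

Expected cooperation value is 14 + p·14 + p²·14 + … = 14/(1−p); deviation gives 44 + p·11/(1−p).
14 ≥ 44(1−p) + 11p ⇒ 33p ≥ 30 ⇒ p ≥ 30/33 = 10/11.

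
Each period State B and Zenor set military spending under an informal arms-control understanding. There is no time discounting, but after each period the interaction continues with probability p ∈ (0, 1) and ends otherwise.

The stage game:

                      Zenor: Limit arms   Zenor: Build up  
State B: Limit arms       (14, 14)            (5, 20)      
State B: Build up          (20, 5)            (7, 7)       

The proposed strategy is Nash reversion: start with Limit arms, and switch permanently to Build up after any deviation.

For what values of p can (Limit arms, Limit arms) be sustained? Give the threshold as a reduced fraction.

With no time discounting, the continuation probability p plays the role of the discount factor.
Grim-trigger IC: 14/(1−p) ≥ 20 + 7p/(1−p) ⇒ p ≥ (20−14)/(20−7) = 6/13.

6/13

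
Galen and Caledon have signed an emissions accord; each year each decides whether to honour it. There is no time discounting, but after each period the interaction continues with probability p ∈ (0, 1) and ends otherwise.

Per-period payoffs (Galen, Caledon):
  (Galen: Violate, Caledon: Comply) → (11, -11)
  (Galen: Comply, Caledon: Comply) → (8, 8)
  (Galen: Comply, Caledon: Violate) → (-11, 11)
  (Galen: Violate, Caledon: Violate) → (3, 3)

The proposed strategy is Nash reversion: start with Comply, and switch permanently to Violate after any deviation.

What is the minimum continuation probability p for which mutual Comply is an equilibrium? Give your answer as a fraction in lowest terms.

3/8

With no time discounting, the continuation probability p plays the role of the discount factor.
Grim-trigger IC: 8/(1−p) ≥ 11 + 3p/(1−p) ⇒ p ≥ (11−8)/(11−3) = 3/8.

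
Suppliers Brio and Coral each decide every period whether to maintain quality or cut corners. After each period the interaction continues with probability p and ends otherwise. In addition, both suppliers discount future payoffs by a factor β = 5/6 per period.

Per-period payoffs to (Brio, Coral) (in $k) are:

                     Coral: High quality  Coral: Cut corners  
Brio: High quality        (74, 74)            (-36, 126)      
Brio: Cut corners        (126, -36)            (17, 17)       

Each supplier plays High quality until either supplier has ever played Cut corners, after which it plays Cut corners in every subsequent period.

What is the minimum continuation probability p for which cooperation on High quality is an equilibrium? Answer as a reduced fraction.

312/545

With continuation probability p and discount β, the effective per-period discount factor is βp.
Grim-trigger IC: βp ≥ (126−74)/(126−17) = 52/109.
So p ≥ (52/109)/(5/6) = 312/545.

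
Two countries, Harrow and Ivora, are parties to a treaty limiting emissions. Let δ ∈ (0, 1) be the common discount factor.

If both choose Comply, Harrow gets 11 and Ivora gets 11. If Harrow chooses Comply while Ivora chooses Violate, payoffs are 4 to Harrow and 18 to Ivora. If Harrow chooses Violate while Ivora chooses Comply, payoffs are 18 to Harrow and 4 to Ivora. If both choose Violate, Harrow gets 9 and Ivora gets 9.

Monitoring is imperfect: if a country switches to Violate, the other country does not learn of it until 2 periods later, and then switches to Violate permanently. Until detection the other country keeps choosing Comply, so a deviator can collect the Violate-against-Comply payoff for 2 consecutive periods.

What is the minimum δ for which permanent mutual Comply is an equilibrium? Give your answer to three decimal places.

The best deviation is to choose Violate for all 2 undetected periods, earning 18 each, then 9 forever once detected.
Deviation value: 18(1−δ^2)/(1−δ) + 9δ^2/(1−δ); cooperation value: 11/(1−δ).
IC: 11 ≥ 18(1−δ^2) + 9δ^2 = 18 − 9δ^2.
So δ^2 ≥ 7/9, giving δ ≥ (7/9)^(1/2) ≈ 0.882.

0.882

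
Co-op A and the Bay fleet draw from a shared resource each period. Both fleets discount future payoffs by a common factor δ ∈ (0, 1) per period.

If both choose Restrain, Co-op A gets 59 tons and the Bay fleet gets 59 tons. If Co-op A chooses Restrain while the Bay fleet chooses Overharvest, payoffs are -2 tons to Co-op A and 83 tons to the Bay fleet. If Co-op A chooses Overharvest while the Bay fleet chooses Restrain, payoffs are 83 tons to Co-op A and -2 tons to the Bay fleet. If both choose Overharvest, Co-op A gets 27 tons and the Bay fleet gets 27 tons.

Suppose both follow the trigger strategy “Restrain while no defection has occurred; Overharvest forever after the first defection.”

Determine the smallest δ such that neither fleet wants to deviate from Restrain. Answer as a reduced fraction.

3/7

Under grim trigger the critical discount factor is (T−C)/(T−P) with T = 83, C = 59, P = 27.
δ* = (83−59)/(83−27) = 24/56 = 3/7.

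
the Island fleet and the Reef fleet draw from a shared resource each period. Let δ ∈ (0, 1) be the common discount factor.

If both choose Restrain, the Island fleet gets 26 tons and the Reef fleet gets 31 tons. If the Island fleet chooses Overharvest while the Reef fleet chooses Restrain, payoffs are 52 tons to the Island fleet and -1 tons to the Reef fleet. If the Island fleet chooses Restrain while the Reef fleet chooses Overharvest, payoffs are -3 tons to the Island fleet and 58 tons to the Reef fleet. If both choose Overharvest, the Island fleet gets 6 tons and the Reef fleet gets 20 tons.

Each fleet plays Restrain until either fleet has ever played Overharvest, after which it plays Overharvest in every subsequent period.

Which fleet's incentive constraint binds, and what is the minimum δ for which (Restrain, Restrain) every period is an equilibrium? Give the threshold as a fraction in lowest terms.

the Reef fleet; δ ≥ 27/38

For the Island fleet: deviation gain 52−26 = 26, per-period punishment loss 26−6 = 20. IC gives δ ≥ 26/46 = 13/23.
For the Reef fleet: gain 27, loss 11 per period, so δ ≥ 27/38.
The tighter constraint is the Reef fleet's, so cooperation needs δ ≥ 27/38.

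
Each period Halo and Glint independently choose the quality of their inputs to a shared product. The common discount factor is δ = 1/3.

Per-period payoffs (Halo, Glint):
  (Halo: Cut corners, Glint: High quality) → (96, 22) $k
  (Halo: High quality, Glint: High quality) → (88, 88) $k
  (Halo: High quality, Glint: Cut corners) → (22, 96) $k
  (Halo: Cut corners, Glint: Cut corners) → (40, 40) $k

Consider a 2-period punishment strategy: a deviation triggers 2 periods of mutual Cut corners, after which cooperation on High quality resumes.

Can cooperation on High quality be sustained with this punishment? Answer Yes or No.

A one-shot deviation gives 96 now, then 40 for 2 periods, then back to 88.
Gain from deviating: (96−88) today; loss: (88−40) in each of the next 2 periods.
No-deviation condition: (88−40)(δ+…+δ^2) ≥ 96−88, i.e. δ+…+δ^2 ≥ 1/6.
At δ = 1/3: δ+…+δ^2 = 0.4444 ≥ 0.1667.
So cooperation is sustainable.

Yes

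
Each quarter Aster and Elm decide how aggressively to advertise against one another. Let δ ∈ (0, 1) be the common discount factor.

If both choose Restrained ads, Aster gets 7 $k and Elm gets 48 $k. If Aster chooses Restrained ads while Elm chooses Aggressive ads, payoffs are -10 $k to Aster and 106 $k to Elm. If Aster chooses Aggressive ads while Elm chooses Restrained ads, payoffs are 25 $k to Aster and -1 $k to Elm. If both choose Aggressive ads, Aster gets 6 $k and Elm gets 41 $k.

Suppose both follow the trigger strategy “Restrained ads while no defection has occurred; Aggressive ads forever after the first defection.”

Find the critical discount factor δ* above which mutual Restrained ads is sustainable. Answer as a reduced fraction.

For Aster: deviation gain 25−7 = 18, per-period punishment loss 7−6 = 1. IC gives δ ≥ 18/19.
For Elm: gain 58, loss 7 per period, so δ ≥ 58/65.
The tighter constraint is Aster's, so cooperation needs δ ≥ 18/19.

18/19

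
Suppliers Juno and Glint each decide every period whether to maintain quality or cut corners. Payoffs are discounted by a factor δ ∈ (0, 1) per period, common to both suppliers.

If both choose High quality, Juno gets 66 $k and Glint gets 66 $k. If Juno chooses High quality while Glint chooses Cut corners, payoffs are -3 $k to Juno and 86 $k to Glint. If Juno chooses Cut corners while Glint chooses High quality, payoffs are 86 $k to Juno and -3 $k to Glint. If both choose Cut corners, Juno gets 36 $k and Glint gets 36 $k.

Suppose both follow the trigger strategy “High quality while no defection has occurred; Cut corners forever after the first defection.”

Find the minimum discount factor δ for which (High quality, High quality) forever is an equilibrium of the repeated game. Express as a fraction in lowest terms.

2/5

66/(1−δ) ≥ 86 + 36δ/(1−δ)
66 ≥ 86 − 50δ
δ ≥ 20/50 = 2/5.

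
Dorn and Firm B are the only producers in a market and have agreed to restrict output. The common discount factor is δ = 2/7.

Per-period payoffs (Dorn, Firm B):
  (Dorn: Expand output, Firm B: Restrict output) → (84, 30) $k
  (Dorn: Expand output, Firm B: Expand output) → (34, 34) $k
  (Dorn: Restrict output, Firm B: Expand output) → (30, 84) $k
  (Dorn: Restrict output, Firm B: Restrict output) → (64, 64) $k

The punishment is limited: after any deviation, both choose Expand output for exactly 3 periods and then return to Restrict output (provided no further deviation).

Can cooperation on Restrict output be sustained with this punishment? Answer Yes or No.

Comparing payoff streams over the 4 periods until play realigns: cooperate → 64(1+δ+…+δ^3); deviate → 84 + 34(δ+…+δ^3).
Cooperation is sustained iff (64−34)(δ+…+δ^3) ≥ 84−64.
δ+…+δ^3 = 2/7·(1−(2/7)^3)/(1−2/7) = 0.3907, and (84−64)/(64−34) = 0.6667.
0.3907 < 0.6667, so cooperation is not sustainable.

No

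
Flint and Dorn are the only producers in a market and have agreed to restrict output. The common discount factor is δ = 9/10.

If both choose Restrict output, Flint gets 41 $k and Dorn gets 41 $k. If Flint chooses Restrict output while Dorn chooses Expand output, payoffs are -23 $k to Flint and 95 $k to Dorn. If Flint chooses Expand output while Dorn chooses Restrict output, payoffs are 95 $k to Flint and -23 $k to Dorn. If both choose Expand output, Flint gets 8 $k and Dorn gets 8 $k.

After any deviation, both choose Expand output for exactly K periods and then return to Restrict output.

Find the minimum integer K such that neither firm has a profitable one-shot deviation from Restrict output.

2

No profitable deviation requires (41−8)(δ+…+δ^K) ≥ 95−41, i.e. δ+…+δ^K ≥ 18/11 ≈ 1.6364.
With δ = 9/10, the partial sums are K=1: 0.9000, K=2: 1.7100.
K = 2 is the first length at which the sum reaches 1.6364.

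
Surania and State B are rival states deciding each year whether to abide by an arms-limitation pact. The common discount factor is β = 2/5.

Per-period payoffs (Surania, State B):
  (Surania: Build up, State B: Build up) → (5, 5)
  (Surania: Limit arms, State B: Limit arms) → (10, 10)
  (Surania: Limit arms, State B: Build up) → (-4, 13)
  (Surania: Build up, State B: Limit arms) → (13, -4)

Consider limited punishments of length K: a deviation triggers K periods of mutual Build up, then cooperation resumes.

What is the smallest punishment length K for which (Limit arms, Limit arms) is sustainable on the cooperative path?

3

No profitable deviation requires (10−5)(β+…+β^K) ≥ 13−10, i.e. β+…+β^K ≥ 3/5 ≈ 0.6000.
With β = 2/5, the partial sums are K=1: 0.4000, K=2: 0.5600, K=3: 0.6240.
K = 3 is the first length at which the sum reaches 0.6000.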